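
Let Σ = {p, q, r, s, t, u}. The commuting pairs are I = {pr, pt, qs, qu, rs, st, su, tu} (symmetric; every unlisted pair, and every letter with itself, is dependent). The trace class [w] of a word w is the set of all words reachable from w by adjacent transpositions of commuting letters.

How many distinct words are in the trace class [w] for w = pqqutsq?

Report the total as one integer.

0(p) covers ∅
1(q) covers 0:p
2(q) covers 1:q
3(u) covers 0:p
4(t) covers 2:q
5(s) covers 0:p
6(q) covers 4:t
floor of heap: 0:p
completions by unplaced set U, small U first (add the entries for U minus each lowest piece of U):
  |U|=1: {3}:1  {5}:1  {6}:1
  |U|=2: {3,5}:2  {3,6}:2  {4,6}:1  {5,6}:2
  |U|=3: {2,4,6}:1  {3,4,6}:3  {3,5,6}:6  {4,5,6}:3
  |U|=4: {1,2,4,6}:1  {2,3,4,6}:4  {2,4,5,6}:4  {3,4,5,6}:12
  |U|=5: {1,2,3,4,6}:5  {1,2,4,5,6}:5  {2,3,4,5,6}:20
  start at 0(p): 30

30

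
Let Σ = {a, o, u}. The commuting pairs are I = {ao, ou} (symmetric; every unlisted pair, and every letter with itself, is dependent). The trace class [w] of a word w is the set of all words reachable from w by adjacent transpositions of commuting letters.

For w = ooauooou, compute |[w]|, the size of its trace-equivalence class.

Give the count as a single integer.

56

drop 0:o onto floor
drop 1:o onto {0:o}
drop 2:a onto floor
drop 3:u onto {2:a}
drop 4:o onto {1:o}
drop 5:o onto {4:o}
drop 6:o onto {5:o}
drop 7:u onto {3:u}
ground layer = {0:o, 2:a}
drop-orders for the pieces not yet dropped (sum over which currently-grounded one goes next):
  1 to go: {6} 1  {7} 1
  2 to go: {3,7} 1  {5,6} 1  {6,7} 2
  3 to go: {2,3,7} 1  {3,6,7} 3  {4,5,6} 1  {5,6,7} 3
  4 to go: {1,4,5,6} 1  {2,3,6,7} 4  {3,5,6,7} 6  {4,5,6,7} 4
  5 to go: {0,1,4,5,6} 1  {1,4,5,6,7} 5  {2,3,5,6,7} 10  {3,4,5,6,7} 10
  6 to go: {0,1,4,5,6,7} 6  {1,3,4,5,6,7} 15  {2,3,4,5,6,7} 20
  if 0:o drops first: 35 orders
  if 2:a drops first: 21 orders
heap linearizations: 56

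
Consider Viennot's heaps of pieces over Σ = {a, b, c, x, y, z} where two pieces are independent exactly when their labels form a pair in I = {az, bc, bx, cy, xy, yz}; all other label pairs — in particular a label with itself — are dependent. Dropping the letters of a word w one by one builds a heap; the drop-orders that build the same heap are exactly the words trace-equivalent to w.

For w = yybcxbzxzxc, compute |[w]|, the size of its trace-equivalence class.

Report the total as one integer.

15

piece 0:y — minimal
piece 1:y rests on {0:y}
piece 2:b rests on {1:y}
piece 3:c — minimal
piece 4:x rests on {3:c}
piece 5:b rests on {2:b}
piece 6:z rests on {4:x, 5:b}
piece 7:x rests on {6:z}
piece 8:z rests on {7:x}
piece 9:x rests on {8:z}
piece 10:c rests on {9:x}
minimal pieces: {0:y, 3:c}
ways to finish when only these pieces remain (= sum over removing one remaining piece with nothing left below it):
  1 left: {10}→1
  2 left: {9,10}→1
  3 left: {8,9,10}→1
  4 left: {7,8,9,10}→1
  5 left: {6,7,8,9,10}→1
  6 left: {4,6,7,8,9,10}→1  {5,6,7,8,9,10}→1
  7 left: {2,5,6,7,8,9,10}→1  {3,4,6,7,8,9,10}→1  {4,5,6,7,8,9,10}→2
  8 left: {1,2,5,6,7,8,9,10}→1  {2,4,5,6,7,8,9,10}→3  {3,4,5,6,7,8,9,10}→3
  9 left: {0,1,2,5,6,7,8,9,10}→1  {1,2,4,5,6,7,8,9,10}→4  {2,3,4,5,6,7,8,9,10}→6
  placing 0:y first → 10 extensions
  placing 3:c first → 5 extensions
total linear extensions = 15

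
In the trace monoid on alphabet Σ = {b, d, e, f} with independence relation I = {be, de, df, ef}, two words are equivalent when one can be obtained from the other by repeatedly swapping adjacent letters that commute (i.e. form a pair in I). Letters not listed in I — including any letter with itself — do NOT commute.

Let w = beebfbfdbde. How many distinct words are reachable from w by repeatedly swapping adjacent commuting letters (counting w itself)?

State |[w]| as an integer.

330

drop 0:b onto floor
drop 1:e onto floor
drop 2:e onto {1:e}
drop 3:b onto {0:b}
drop 4:f onto {3:b}
drop 5:b onto {4:f}
drop 6:f onto {5:b}
drop 7:d onto {5:b}
drop 8:b onto {6:f, 7:d}
drop 9:d onto {8:b}
drop 10:e onto {2:e}
ground layer = {0:b, 1:e}
drop-orders for the pieces not yet dropped (sum over which currently-grounded one goes next):
  1 to go: {9} 1  {10} 1
  2 to go: {2,10} 1  {8,9} 1  {9,10} 2
  3 to go: {1,2,10} 1  {2,9,10} 3  {6,8,9} 1  {7,8,9} 1  {8,9,10} 3
  4 to go: {1,2,9,10} 4  {2,8,9,10} 6  {6,7,8,9} 2  {6,8,9,10} 4  {7,8,9,10} 4
  5 to go: {1,2,8,9,10} 10  {2,6,8,9,10} 10  {2,7,8,9,10} 10  {5,6,7,8,9} 2  {6,7,8,9,10} 10
  6 to go: {1,2,6,8,9,10} 20  {1,2,7,8,9,10} 20  {2,6,7,8,9,10} 30  {4,5,6,7,8,9} 2  {5,6,7,8,9,10} 12
  7 to go: {1,2,6,7,8,9,10} 70  {2,5,6,7,8,9,10} 42  {3,4,5,6,7,8,9} 2  {4,5,6,7,8,9,10} 14
  8 to go: {0,3,4,5,6,7,8,9} 2  {1,2,5,6,7,8,9,10} 112  {2,4,5,6,7,8,9,10} 56  {3,4,5,6,7,8,9,10} 16
  9 to go: {0,3,4,5,6,7,8,9,10} 18  {1,2,4,5,6,7,8,9,10} 168  {2,3,4,5,6,7,8,9,10} 72
  if 0:b drops first: 240 orders
  if 1:e drops first: 90 orders
heap linearizations: 330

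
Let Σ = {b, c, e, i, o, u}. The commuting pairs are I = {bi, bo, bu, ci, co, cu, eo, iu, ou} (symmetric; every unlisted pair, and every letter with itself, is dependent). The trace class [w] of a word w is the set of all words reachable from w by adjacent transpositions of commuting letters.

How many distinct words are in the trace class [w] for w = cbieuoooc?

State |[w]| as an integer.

222

0(c) covers ∅
1(b) covers 0:c
2(i) covers ∅
3(e) covers 1:b, 2:i
4(u) covers 3:e
5(o) covers 2:i
6(o) covers 5:o
7(o) covers 6:o
8(c) covers 3:e
floor of heap: 0:c, 2:i
completions by unplaced set U, small U first (add the entries for U minus each lowest piece of U):
  |U|=1: {4}:1  {7}:1  {8}:1
  |U|=2: {4,7}:2  {4,8}:2  {6,7}:1  {7,8}:2
  |U|=3: {3,4,8}:2  {4,6,7}:3  {4,7,8}:6  {5,6,7}:1  {6,7,8}:3
  |U|=4: {1,3,4,8}:2  {3,4,7,8}:8  {4,5,6,7}:4  {4,6,7,8}:12  {5,6,7,8}:4
  |U|=5: {0,1,3,4,8}:2  {1,3,4,7,8}:10  {3,4,6,7,8}:20  {4,5,6,7,8}:20
  |U|=6: {0,1,3,4,7,8}:12  {1,3,4,6,7,8}:30  {3,4,5,6,7,8}:40
  |U|=7: {0,1,3,4,6,7,8}:42  {1,3,4,5,6,7,8}:70  {2,3,4,5,6,7,8}:40
  start at 0(c): 110
  start at 2(i): 112
sum over floor = 222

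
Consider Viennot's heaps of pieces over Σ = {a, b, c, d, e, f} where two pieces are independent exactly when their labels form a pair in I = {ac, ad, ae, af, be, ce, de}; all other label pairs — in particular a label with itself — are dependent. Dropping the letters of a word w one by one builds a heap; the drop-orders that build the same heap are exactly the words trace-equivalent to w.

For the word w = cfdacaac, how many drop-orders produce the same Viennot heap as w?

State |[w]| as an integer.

56

drop 0:c onto floor
drop 1:f onto {0:c}
drop 2:d onto {1:f}
drop 3:a onto floor
drop 4:c onto {2:d}
drop 5:a onto {3:a}
drop 6:a onto {5:a}
drop 7:c onto {4:c}
ground layer = {0:c, 3:a}
drop-orders for the pieces not yet dropped (sum over which currently-grounded one goes next):
  1 to go: {6} 1  {7} 1
  2 to go: {4,7} 1  {5,6} 1  {6,7} 2
  3 to go: {2,4,7} 1  {3,5,6} 1  {4,6,7} 3  {5,6,7} 3
  4 to go: {1,2,4,7} 1  {2,4,6,7} 4  {3,5,6,7} 4  {4,5,6,7} 6
  5 to go: {0,1,2,4,7} 1  {1,2,4,6,7} 5  {2,4,5,6,7} 10  {3,4,5,6,7} 10
  6 to go: {0,1,2,4,6,7} 6  {1,2,4,5,6,7} 15  {2,3,4,5,6,7} 20
  if 0:c drops first: 35 orders
  if 3:a drops first: 21 orders
heap linearizations: 56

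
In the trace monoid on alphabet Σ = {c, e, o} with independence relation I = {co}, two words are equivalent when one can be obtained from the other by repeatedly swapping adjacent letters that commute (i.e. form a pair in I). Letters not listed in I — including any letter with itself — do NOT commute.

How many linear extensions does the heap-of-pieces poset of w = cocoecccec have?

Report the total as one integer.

6

0(c) covers ∅
1(o) covers ∅
2(c) covers 0:c
3(o) covers 1:o
4(e) covers 2:c, 3:o
5(c) covers 4:e
6(c) covers 5:c
7(c) covers 6:c
8(e) covers 7:c
9(c) covers 8:e
floor of heap: 0:c, 1:o
completions by unplaced set U, small U first (add the entries for U minus each lowest piece of U):
  |U|=1: {9}:1
  |U|=2: {8,9}:1
  |U|=3: {7,8,9}:1
  |U|=4: {6,7,8,9}:1
  |U|=5: {5,6,7,8,9}:1
  |U|=6: {4,5,6,7,8,9}:1
  |U|=7: {2,4,5,6,7,8,9}:1  {3,4,5,6,7,8,9}:1
  |U|=8: {0,2,4,5,6,7,8,9}:1  {1,3,4,5,6,7,8,9}:1  {2,3,4,5,6,7,8,9}:2
  start at 0(c): 3
  start at 1(o): 3
sum over floor = 6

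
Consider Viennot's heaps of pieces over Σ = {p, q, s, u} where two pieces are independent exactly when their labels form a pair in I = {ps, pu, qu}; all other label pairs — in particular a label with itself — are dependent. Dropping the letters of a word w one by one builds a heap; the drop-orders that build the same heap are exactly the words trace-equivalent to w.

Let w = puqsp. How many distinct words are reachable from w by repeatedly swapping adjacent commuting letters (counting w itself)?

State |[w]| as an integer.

7

0(p) covers ∅
1(u) covers ∅
2(q) covers 0:p
3(s) covers 1:u, 2:q
4(p) covers 2:q
floor of heap: 0:p, 1:u
completions by unplaced set U, small U first (add the entries for U minus each lowest piece of U):
  |U|=1: {3}:1  {4}:1
  |U|=2: {1,3}:1  {3,4}:2
  |U|=3: {1,3,4}:3  {2,3,4}:2
  start at 0(p): 5
  start at 1(u): 2
sum over floor = 7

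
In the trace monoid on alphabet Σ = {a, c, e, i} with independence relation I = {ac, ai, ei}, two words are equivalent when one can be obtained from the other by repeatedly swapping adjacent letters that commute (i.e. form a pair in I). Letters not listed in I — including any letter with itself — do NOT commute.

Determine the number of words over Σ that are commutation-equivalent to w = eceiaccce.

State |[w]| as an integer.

9

piece 0:e — minimal
piece 1:c rests on {0:e}
piece 2:e rests on {1:c}
piece 3:i rests on {1:c}
piece 4:a rests on {2:e}
piece 5:c rests on {2:e, 3:i}
piece 6:c rests on {5:c}
piece 7:c rests on {6:c}
piece 8:e rests on {4:a, 7:c}
minimal pieces: {0:e}
ways to finish when only these pieces remain (= sum over removing one remaining piece with nothing left below it):
  1 left: {8}→1
  2 left: {4,8}→1  {7,8}→1
  3 left: {4,7,8}→2  {6,7,8}→1
  4 left: {4,6,7,8}→3  {5,6,7,8}→1
  5 left: {3,5,6,7,8}→1  {4,5,6,7,8}→4
  6 left: {2,4,5,6,7,8}→4  {3,4,5,6,7,8}→5
  7 left: {2,3,4,5,6,7,8}→9
  placing 0:e first → 9 extensions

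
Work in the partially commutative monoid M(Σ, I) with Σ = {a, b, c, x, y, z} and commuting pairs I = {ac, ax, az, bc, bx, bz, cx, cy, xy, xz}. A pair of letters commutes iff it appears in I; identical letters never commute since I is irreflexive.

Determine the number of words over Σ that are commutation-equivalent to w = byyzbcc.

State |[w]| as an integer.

4

drop 0:b onto floor
drop 1:y onto {0:b}
drop 2:y onto {1:y}
drop 3:z onto {2:y}
drop 4:b onto {2:y}
drop 5:c onto {3:z}
drop 6:c onto {5:c}
ground layer = {0:b}
drop-orders for the pieces not yet dropped (sum over which currently-grounded one goes next):
  1 to go: {4} 1  {6} 1
  2 to go: {4,6} 2  {5,6} 1
  3 to go: {3,5,6} 1  {4,5,6} 3
  4 to go: {3,4,5,6} 4
  5 to go: {2,3,4,5,6} 4
  if 0:b drops first: 4 orders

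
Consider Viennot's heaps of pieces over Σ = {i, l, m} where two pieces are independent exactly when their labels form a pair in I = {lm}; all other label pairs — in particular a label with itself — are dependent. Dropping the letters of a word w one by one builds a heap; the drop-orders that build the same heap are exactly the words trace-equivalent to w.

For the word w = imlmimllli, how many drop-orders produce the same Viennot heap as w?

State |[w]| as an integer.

12

drop 0:i onto floor
drop 1:m onto {0:i}
drop 2:l onto {0:i}
drop 3:m onto {1:m}
drop 4:i onto {2:l, 3:m}
drop 5:m onto {4:i}
drop 6:l onto {4:i}
drop 7:l onto {6:l}
drop 8:l onto {7:l}
drop 9:i onto {5:m, 8:l}
ground layer = {0:i}
drop-orders for the pieces not yet dropped (sum over which currently-grounded one goes next):
  1 to go: {9} 1
  2 to go: {5,9} 1  {8,9} 1
  3 to go: {5,8,9} 2  {7,8,9} 1
  4 to go: {5,7,8,9} 3  {6,7,8,9} 1
  5 to go: {5,6,7,8,9} 4
  6 to go: {4,5,6,7,8,9} 4
  7 to go: {2,4,5,6,7,8,9} 4  {3,4,5,6,7,8,9} 4
  8 to go: {1,3,4,5,6,7,8,9} 4  {2,3,4,5,6,7,8,9} 8
  if 0:i drops first: 12 orders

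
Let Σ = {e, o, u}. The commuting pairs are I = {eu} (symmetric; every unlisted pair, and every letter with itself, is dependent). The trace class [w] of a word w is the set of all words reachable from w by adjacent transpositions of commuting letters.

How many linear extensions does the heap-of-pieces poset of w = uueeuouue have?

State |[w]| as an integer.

#0=u has no predecessor
#1=u depends on [0:u]
#2=e has no predecessor
#3=e depends on [2:e]
#4=u depends on [1:u]
#5=o depends on [3:e, 4:u]
#6=u depends on [5:o]
#7=u depends on [6:u]
#8=e depends on [5:o]
sources: [0:u, 2:e]
N(rest) = Σ N(rest − s) over sources s of rest; N(one piece) = 1:
  size 1 → [7]=1  [8]=1
  size 2 → [6,7]=1  [7,8]=2
  size 3 → [6,7,8]=3
  size 4 → [5,6,7,8]=3
  size 5 → [3,5,6,7,8]=3  [4,5,6,7,8]=3
  size 6 → [1,4,5,6,7,8]=3  [2,3,5,6,7,8]=3  [3,4,5,6,7,8]=6
  size 7 → [0,1,4,5,6,7,8]=3  [1,3,4,5,6,7,8]=9  [2,3,4,5,6,7,8]=9
  first=0(u) contributes 18
  first=2(e) contributes 12
|[w]| = 30

30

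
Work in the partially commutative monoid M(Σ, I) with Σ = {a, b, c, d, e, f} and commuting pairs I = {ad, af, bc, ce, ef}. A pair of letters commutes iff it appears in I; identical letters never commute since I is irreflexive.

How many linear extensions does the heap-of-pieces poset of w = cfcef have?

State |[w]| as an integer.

5

drop 0:c onto floor
drop 1:f onto {0:c}
drop 2:c onto {1:f}
drop 3:e onto floor
drop 4:f onto {2:c}
ground layer = {0:c, 3:e}
drop-orders for the pieces not yet dropped (sum over which currently-grounded one goes next):
  1 to go: {3} 1  {4} 1
  2 to go: {2,4} 1  {3,4} 2
  3 to go: {1,2,4} 1  {2,3,4} 3
  if 0:c drops first: 4 orders
  if 3:e drops first: 1 orders
heap linearizations: 5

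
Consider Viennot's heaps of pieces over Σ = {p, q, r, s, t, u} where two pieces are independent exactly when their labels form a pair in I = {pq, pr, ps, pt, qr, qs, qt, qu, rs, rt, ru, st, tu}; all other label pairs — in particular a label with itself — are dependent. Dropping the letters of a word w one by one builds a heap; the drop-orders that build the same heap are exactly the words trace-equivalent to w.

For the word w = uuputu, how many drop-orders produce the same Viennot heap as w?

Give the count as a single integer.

#0=u has no predecessor
#1=u depends on [0:u]
#2=p depends on [1:u]
#3=u depends on [2:p]
#4=t has no predecessor
#5=u depends on [3:u]
sources: [0:u, 4:t]
N(rest) = Σ N(rest − s) over sources s of rest; N(one piece) = 1:
  size 1 → [4]=1  [5]=1
  size 2 → [3,5]=1  [4,5]=2
  size 3 → [2,3,5]=1  [3,4,5]=3
  size 4 → [1,2,3,5]=1  [2,3,4,5]=4
  first=0(u) contributes 5
  first=4(t) contributes 1
|[w]| = 6

6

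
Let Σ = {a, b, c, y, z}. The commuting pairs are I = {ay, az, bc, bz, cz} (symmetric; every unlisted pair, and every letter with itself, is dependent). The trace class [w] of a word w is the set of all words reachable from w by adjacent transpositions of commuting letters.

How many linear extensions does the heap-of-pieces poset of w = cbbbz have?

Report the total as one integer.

20

#0=c has no predecessor
#1=b has no predecessor
#2=b depends on [1:b]
#3=b depends on [2:b]
#4=z has no predecessor
sources: [0:c, 1:b, 4:z]
N(rest) = Σ N(rest − s) over sources s of rest; N(one piece) = 1:
  size 1 → [0]=1  [3]=1  [4]=1
  size 2 → [0,3]=2  [0,4]=2  [2,3]=1  [3,4]=2
  size 3 → [0,2,3]=3  [0,3,4]=6  [1,2,3]=1  [2,3,4]=3
  first=0(c) contributes 4
  first=1(b) contributes 12
  first=4(z) contributes 4
|[w]| = 20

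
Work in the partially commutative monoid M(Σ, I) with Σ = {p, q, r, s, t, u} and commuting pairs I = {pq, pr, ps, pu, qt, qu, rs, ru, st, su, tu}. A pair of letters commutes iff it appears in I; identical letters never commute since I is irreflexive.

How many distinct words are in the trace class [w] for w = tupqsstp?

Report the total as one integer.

#0=t has no predecessor
#1=u has no predecessor
#2=p depends on [0:t]
#3=q has no predecessor
#4=s depends on [3:q]
#5=s depends on [4:s]
#6=t depends on [2:p]
#7=p depends on [6:t]
sources: [0:t, 1:u, 3:q]
N(rest) = Σ N(rest − s) over sources s of rest; N(one piece) = 1:
  size 1 → [1]=1  [5]=1  [7]=1
  size 2 → [1,5]=2  [1,7]=2  [4,5]=1  [5,7]=2  [6,7]=1
  size 3 → [1,4,5]=3  [1,5,7]=6  [1,6,7]=3  [2,6,7]=1  [3,4,5]=1  [4,5,7]=3  [5,6,7]=3
  size 4 → [0,2,6,7]=1  [1,2,6,7]=4  [1,3,4,5]=4  [1,4,5,7]=12  [1,5,6,7]=12  [2,5,6,7]=4  [3,4,5,7]=4  [4,5,6,7]=6
  size 5 → [0,1,2,6,7]=5  [0,2,5,6,7]=5  [1,2,5,6,7]=20  [1,3,4,5,7]=20  [1,4,5,6,7]=30  [2,4,5,6,7]=10  [3,4,5,6,7]=10
  size 6 → [0,1,2,5,6,7]=30  [0,2,4,5,6,7]=15  [1,2,4,5,6,7]=60  [1,3,4,5,6,7]=60  [2,3,4,5,6,7]=20
  first=0(t) contributes 140
  first=1(u) contributes 35
  first=3(q) contributes 105
|[w]| = 280

280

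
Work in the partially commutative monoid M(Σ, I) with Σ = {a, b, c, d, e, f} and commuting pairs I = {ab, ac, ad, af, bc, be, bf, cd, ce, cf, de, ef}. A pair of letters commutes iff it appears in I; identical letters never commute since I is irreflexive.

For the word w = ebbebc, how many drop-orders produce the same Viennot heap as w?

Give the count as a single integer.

drop 0:e onto floor
drop 1:b onto floor
drop 2:b onto {1:b}
drop 3:e onto {0:e}
drop 4:b onto {2:b}
drop 5:c onto floor
ground layer = {0:e, 1:b, 5:c}
drop-orders for the pieces not yet dropped (sum over which currently-grounded one goes next):
  1 to go: {3} 1  {4} 1  {5} 1
  2 to go: {0,3} 1  {2,4} 1  {3,4} 2  {3,5} 2  {4,5} 2
  3 to go: {0,3,4} 3  {0,3,5} 3  {1,2,4} 1  {2,3,4} 3  {2,4,5} 3  {3,4,5} 6
  4 to go: {0,2,3,4} 6  {0,3,4,5} 12  {1,2,3,4} 4  {1,2,4,5} 4  {2,3,4,5} 12
  if 0:e drops first: 20 orders
  if 1:b drops first: 30 orders
  if 5:c drops first: 10 orders
heap linearizations: 60

60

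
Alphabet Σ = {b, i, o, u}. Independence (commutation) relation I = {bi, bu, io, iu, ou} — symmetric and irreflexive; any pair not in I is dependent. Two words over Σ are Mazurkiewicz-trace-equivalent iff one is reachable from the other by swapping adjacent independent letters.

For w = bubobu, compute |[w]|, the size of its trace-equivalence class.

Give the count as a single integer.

15

0(b) covers ∅
1(u) covers ∅
2(b) covers 0:b
3(o) covers 2:b
4(b) covers 3:o
5(u) covers 1:u
floor of heap: 0:b, 1:u
completions by unplaced set U, small U first (add the entries for U minus each lowest piece of U):
  |U|=1: {4}:1  {5}:1
  |U|=2: {1,5}:1  {3,4}:1  {4,5}:2
  |U|=3: {1,4,5}:3  {2,3,4}:1  {3,4,5}:3
  |U|=4: {0,2,3,4}:1  {1,3,4,5}:6  {2,3,4,5}:4
  start at 0(b): 10
  start at 1(u): 5
sum over floor = 15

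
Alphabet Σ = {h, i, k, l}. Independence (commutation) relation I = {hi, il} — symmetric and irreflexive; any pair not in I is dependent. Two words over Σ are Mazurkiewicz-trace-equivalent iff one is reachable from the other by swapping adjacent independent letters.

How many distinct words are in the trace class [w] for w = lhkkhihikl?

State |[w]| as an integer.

#0=l has no predecessor
#1=h depends on [0:l]
#2=k depends on [1:h]
#3=k depends on [2:k]
#4=h depends on [3:k]
#5=i depends on [3:k]
#6=h depends on [4:h]
#7=i depends on [5:i]
#8=k depends on [6:h, 7:i]
#9=l depends on [8:k]
sources: [0:l]
N(rest) = Σ N(rest − s) over sources s of rest; N(one piece) = 1:
  size 1 → [9]=1
  size 2 → [8,9]=1
  size 3 → [6,8,9]=1  [7,8,9]=1
  size 4 → [4,6,8,9]=1  [5,7,8,9]=1  [6,7,8,9]=2
  size 5 → [4,6,7,8,9]=3  [5,6,7,8,9]=3
  size 6 → [4,5,6,7,8,9]=6
  size 7 → [3,4,5,6,7,8,9]=6
  size 8 → [2,3,4,5,6,7,8,9]=6
  first=0(l) contributes 6

6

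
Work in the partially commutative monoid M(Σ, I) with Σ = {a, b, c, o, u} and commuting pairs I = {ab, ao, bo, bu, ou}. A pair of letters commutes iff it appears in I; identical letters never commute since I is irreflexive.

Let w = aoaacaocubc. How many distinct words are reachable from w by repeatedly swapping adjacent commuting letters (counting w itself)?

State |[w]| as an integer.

16

piece 0:a — minimal
piece 1:o — minimal
piece 2:a rests on {0:a}
piece 3:a rests on {2:a}
piece 4:c rests on {1:o, 3:a}
piece 5:a rests on {4:c}
piece 6:o rests on {4:c}
piece 7:c rests on {5:a, 6:o}
piece 8:u rests on {7:c}
piece 9:b rests on {7:c}
piece 10:c rests on {8:u, 9:b}
minimal pieces: {0:a, 1:o}
ways to finish when only these pieces remain (= sum over removing one remaining piece with nothing left below it):
  1 left: {10}→1
  2 left: {8,10}→1  {9,10}→1
  3 left: {8,9,10}→2
  4 left: {7,8,9,10}→2
  5 left: {5,7,8,9,10}→2  {6,7,8,9,10}→2
  6 left: {5,6,7,8,9,10}→4
  7 left: {4,5,6,7,8,9,10}→4
  8 left: {1,4,5,6,7,8,9,10}→4  {3,4,5,6,7,8,9,10}→4
  9 left: {1,3,4,5,6,7,8,9,10}→8  {2,3,4,5,6,7,8,9,10}→4
  placing 0:a first → 12 extensions
  placing 1:o first → 4 extensions
total linear extensions = 16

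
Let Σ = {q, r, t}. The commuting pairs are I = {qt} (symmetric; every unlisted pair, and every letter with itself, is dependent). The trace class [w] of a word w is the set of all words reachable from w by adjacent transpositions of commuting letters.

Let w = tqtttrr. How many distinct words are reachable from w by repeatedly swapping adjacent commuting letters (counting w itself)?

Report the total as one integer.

drop 0:t onto floor
drop 1:q onto floor
drop 2:t onto {0:t}
drop 3:t onto {2:t}
drop 4:t onto {3:t}
drop 5:r onto {1:q, 4:t}
drop 6:r onto {5:r}
ground layer = {0:t, 1:q}
drop-orders for the pieces not yet dropped (sum over which currently-grounded one goes next):
  1 to go: {6} 1
  2 to go: {5,6} 1
  3 to go: {1,5,6} 1  {4,5,6} 1
  4 to go: {1,4,5,6} 2  {3,4,5,6} 1
  5 to go: {1,3,4,5,6} 3  {2,3,4,5,6} 1
  if 0:t drops first: 4 orders
  if 1:q drops first: 1 orders
heap linearizations: 5

5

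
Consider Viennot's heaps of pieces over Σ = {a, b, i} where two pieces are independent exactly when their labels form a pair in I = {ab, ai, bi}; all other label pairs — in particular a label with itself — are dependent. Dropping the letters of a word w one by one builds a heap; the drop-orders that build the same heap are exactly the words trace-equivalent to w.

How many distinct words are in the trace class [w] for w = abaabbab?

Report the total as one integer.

70

piece 0:a — minimal
piece 1:b — minimal
piece 2:a rests on {0:a}
piece 3:a rests on {2:a}
piece 4:b rests on {1:b}
piece 5:b rests on {4:b}
piece 6:a rests on {3:a}
piece 7:b rests on {5:b}
minimal pieces: {0:a, 1:b}
ways to finish when only these pieces remain (= sum over removing one remaining piece with nothing left below it):
  1 left: {6}→1  {7}→1
  2 left: {3,6}→1  {5,7}→1  {6,7}→2
  3 left: {2,3,6}→1  {3,6,7}→3  {4,5,7}→1  {5,6,7}→3
  4 left: {0,2,3,6}→1  {1,4,5,7}→1  {2,3,6,7}→4  {3,5,6,7}→6  {4,5,6,7}→4
  5 left: {0,2,3,6,7}→5  {1,4,5,6,7}→5  {2,3,5,6,7}→10  {3,4,5,6,7}→10
  6 left: {0,2,3,5,6,7}→15  {1,3,4,5,6,7}→15  {2,3,4,5,6,7}→20
  placing 0:a first → 35 extensions
  placing 1:b first → 35 extensions
total linear extensions = 70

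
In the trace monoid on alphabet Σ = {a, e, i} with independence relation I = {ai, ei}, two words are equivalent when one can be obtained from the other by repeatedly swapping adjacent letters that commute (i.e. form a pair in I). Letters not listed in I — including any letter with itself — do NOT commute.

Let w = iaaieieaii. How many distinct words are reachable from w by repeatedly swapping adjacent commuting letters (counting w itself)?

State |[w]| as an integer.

drop 0:i onto floor
drop 1:a onto floor
drop 2:a onto {1:a}
drop 3:i onto {0:i}
drop 4:e onto {2:a}
drop 5:i onto {3:i}
drop 6:e onto {4:e}
drop 7:a onto {6:e}
drop 8:i onto {5:i}
drop 9:i onto {8:i}
ground layer = {0:i, 1:a}
drop-orders for the pieces not yet dropped (sum over which currently-grounded one goes next):
  1 to go: {7} 1  {9} 1
  2 to go: {6,7} 1  {7,9} 2  {8,9} 1
  3 to go: {4,6,7} 1  {5,8,9} 1  {6,7,9} 3  {7,8,9} 3
  4 to go: {2,4,6,7} 1  {3,5,8,9} 1  {4,6,7,9} 4  {5,7,8,9} 4  {6,7,8,9} 6
  5 to go: {0,3,5,8,9} 1  {1,2,4,6,7} 1  {2,4,6,7,9} 5  {3,5,7,8,9} 5  {4,6,7,8,9} 10  {5,6,7,8,9} 10
  6 to go: {0,3,5,7,8,9} 6  {1,2,4,6,7,9} 6  {2,4,6,7,8,9} 15  {3,5,6,7,8,9} 15  {4,5,6,7,8,9} 20
  7 to go: {0,3,5,6,7,8,9} 21  {1,2,4,6,7,8,9} 21  {2,4,5,6,7,8,9} 35  {3,4,5,6,7,8,9} 35
  8 to go: {0,3,4,5,6,7,8,9} 56  {1,2,4,5,6,7,8,9} 56  {2,3,4,5,6,7,8,9} 70
  if 0:i drops first: 126 orders
  if 1:a drops first: 126 orders
heap linearizations: 252

252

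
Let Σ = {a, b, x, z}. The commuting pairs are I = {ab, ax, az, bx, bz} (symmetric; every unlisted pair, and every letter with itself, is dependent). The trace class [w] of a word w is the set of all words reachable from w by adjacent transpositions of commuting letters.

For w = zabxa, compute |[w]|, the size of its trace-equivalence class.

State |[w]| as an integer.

30

#0=z has no predecessor
#1=a has no predecessor
#2=b has no predecessor
#3=x depends on [0:z]
#4=a depends on [1:a]
sources: [0:z, 1:a, 2:b]
N(rest) = Σ N(rest − s) over sources s of rest; N(one piece) = 1:
  size 1 → [2]=1  [3]=1  [4]=1
  size 2 → [0,3]=1  [1,4]=1  [2,3]=2  [2,4]=2  [3,4]=2
  size 3 → [0,2,3]=3  [0,3,4]=3  [1,2,4]=3  [1,3,4]=3  [2,3,4]=6
  first=0(z) contributes 12
  first=1(a) contributes 12
  first=2(b) contributes 6
|[w]| = 30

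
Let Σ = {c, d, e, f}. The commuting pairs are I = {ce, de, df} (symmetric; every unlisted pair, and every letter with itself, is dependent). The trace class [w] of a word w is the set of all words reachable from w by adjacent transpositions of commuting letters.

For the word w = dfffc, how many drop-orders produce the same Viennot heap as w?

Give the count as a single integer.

4

#0=d has no predecessor
#1=f has no predecessor
#2=f depends on [1:f]
#3=f depends on [2:f]
#4=c depends on [0:d, 3:f]
sources: [0:d, 1:f]
N(rest) = Σ N(rest − s) over sources s of rest; N(one piece) = 1:
  size 1 → [4]=1
  size 2 → [0,4]=1  [3,4]=1
  size 3 → [0,3,4]=2  [2,3,4]=1
  first=0(d) contributes 1
  first=1(f) contributes 3
|[w]| = 4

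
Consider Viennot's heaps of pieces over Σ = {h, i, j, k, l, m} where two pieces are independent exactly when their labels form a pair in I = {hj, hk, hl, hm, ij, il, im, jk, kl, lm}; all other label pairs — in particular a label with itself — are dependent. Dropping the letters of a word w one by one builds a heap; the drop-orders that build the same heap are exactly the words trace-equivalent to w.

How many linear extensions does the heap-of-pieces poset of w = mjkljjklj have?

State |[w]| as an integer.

28

piece 0:m — minimal
piece 1:j rests on {0:m}
piece 2:k rests on {0:m}
piece 3:l rests on {1:j}
piece 4:j rests on {3:l}
piece 5:j rests on {4:j}
piece 6:k rests on {2:k}
piece 7:l rests on {5:j}
piece 8:j rests on {7:l}
minimal pieces: {0:m}
ways to finish when only these pieces remain (= sum over removing one remaining piece with nothing left below it):
  1 left: {6}→1  {8}→1
  2 left: {2,6}→1  {6,8}→2  {7,8}→1
  3 left: {2,6,8}→3  {5,7,8}→1  {6,7,8}→3
  4 left: {2,6,7,8}→6  {4,5,7,8}→1  {5,6,7,8}→4
  5 left: {2,5,6,7,8}→10  {3,4,5,7,8}→1  {4,5,6,7,8}→5
  6 left: {1,3,4,5,7,8}→1  {2,4,5,6,7,8}→15  {3,4,5,6,7,8}→6
  7 left: {1,3,4,5,6,7,8}→7  {2,3,4,5,6,7,8}→21
  placing 0:m first → 28 extensions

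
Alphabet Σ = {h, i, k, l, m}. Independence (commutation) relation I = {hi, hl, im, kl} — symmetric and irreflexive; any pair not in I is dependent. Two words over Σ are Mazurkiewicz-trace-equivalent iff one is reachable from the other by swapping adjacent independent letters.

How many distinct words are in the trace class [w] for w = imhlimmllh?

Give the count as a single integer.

#0=i has no predecessor
#1=m has no predecessor
#2=h depends on [1:m]
#3=l depends on [0:i, 1:m]
#4=i depends on [3:l]
#5=m depends on [2:h, 3:l]
#6=m depends on [5:m]
#7=l depends on [4:i, 6:m]
#8=l depends on [7:l]
#9=h depends on [6:m]
sources: [0:i, 1:m]
N(rest) = Σ N(rest − s) over sources s of rest; N(one piece) = 1:
  size 1 → [8]=1  [9]=1
  size 2 → [7,8]=1  [8,9]=2
  size 3 → [4,7,8]=1  [7,8,9]=3
  size 4 → [4,7,8,9]=4  [6,7,8,9]=3
  size 5 → [4,6,7,8,9]=7  [5,6,7,8,9]=3
  size 6 → [2,5,6,7,8,9]=3  [4,5,6,7,8,9]=10
  size 7 → [2,4,5,6,7,8,9]=13  [3,4,5,6,7,8,9]=10
  size 8 → [0,3,4,5,6,7,8,9]=10  [2,3,4,5,6,7,8,9]=23
  first=0(i) contributes 23
  first=1(m) contributes 33
|[w]| = 56

56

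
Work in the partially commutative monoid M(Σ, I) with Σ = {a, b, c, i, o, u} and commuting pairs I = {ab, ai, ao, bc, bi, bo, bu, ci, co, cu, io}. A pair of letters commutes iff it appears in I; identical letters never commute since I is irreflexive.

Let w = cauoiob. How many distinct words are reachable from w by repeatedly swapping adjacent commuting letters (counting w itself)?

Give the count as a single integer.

piece 0:c — minimal
piece 1:a rests on {0:c}
piece 2:u rests on {1:a}
piece 3:o rests on {2:u}
piece 4:i rests on {2:u}
piece 5:o rests on {3:o}
piece 6:b — minimal
minimal pieces: {0:c, 6:b}
ways to finish when only these pieces remain (= sum over removing one remaining piece with nothing left below it):
  1 left: {4}→1  {5}→1  {6}→1
  2 left: {3,5}→1  {4,5}→2  {4,6}→2  {5,6}→2
  3 left: {3,4,5}→3  {3,5,6}→3  {4,5,6}→6
  4 left: {2,3,4,5}→3  {3,4,5,6}→12
  5 left: {1,2,3,4,5}→3  {2,3,4,5,6}→15
  placing 0:c first → 18 extensions
  placing 6:b first → 3 extensions
total linear extensions = 21

21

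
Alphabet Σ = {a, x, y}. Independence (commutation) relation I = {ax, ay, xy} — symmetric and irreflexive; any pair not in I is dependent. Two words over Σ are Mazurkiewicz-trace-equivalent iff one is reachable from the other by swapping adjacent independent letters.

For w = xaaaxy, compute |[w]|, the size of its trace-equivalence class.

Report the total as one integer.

60

piece 0:x — minimal
piece 1:a — minimal
piece 2:a rests on {1:a}
piece 3:a rests on {2:a}
piece 4:x rests on {0:x}
piece 5:y — minimal
minimal pieces: {0:x, 1:a, 5:y}
ways to finish when only these pieces remain (= sum over removing one remaining piece with nothing left below it):
  1 left: {3}→1  {4}→1  {5}→1
  2 left: {0,4}→1  {2,3}→1  {3,4}→2  {3,5}→2  {4,5}→2
  3 left: {0,3,4}→3  {0,4,5}→3  {1,2,3}→1  {2,3,4}→3  {2,3,5}→3  {3,4,5}→6
  4 left: {0,2,3,4}→6  {0,3,4,5}→12  {1,2,3,4}→4  {1,2,3,5}→4  {2,3,4,5}→12
  placing 0:x first → 20 extensions
  placing 1:a first → 30 extensions
  placing 5:y first → 10 extensions
total linear extensions = 60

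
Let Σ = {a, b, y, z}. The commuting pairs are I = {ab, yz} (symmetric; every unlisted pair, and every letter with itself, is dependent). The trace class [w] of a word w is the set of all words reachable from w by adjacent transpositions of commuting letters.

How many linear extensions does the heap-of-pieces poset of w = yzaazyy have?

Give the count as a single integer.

piece 0:y — minimal
piece 1:z — minimal
piece 2:a rests on {0:y, 1:z}
piece 3:a rests on {2:a}
piece 4:z rests on {3:a}
piece 5:y rests on {3:a}
piece 6:y rests on {5:y}
minimal pieces: {0:y, 1:z}
ways to finish when only these pieces remain (= sum over removing one remaining piece with nothing left below it):
  1 left: {4}→1  {6}→1
  2 left: {4,6}→2  {5,6}→1
  3 left: {4,5,6}→3
  4 left: {3,4,5,6}→3
  5 left: {2,3,4,5,6}→3
  placing 0:y first → 3 extensions
  placing 1:z first → 3 extensions
total linear extensions = 6

6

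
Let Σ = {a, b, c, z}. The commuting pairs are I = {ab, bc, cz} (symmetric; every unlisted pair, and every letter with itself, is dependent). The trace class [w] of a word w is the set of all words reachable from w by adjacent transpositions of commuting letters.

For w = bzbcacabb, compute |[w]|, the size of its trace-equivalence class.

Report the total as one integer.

75

piece 0:b — minimal
piece 1:z rests on {0:b}
piece 2:b rests on {1:z}
piece 3:c — minimal
piece 4:a rests on {1:z, 3:c}
piece 5:c rests on {4:a}
piece 6:a rests on {5:c}
piece 7:b rests on {2:b}
piece 8:b rests on {7:b}
minimal pieces: {0:b, 3:c}
ways to finish when only these pieces remain (= sum over removing one remaining piece with nothing left below it):
  1 left: {6}→1  {8}→1
  2 left: {5,6}→1  {6,8}→2  {7,8}→1
  3 left: {2,7,8}→1  {4,5,6}→1  {5,6,8}→3  {6,7,8}→3
  4 left: {2,6,7,8}→4  {3,4,5,6}→1  {4,5,6,8}→4  {5,6,7,8}→6
  5 left: {2,5,6,7,8}→10  {3,4,5,6,8}→5  {4,5,6,7,8}→10
  6 left: {2,4,5,6,7,8}→20  {3,4,5,6,7,8}→15
  7 left: {1,2,4,5,6,7,8}→20  {2,3,4,5,6,7,8}→35
  placing 0:b first → 55 extensions
  placing 3:c first → 20 extensions
total linear extensions = 75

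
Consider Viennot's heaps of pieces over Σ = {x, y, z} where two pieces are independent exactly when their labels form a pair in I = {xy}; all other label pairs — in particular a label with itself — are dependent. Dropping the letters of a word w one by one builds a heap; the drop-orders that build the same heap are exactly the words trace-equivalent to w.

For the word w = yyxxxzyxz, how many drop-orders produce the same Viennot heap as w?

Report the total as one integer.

20

#0=y has no predecessor
#1=y depends on [0:y]
#2=x has no predecessor
#3=x depends on [2:x]
#4=x depends on [3:x]
#5=z depends on [1:y, 4:x]
#6=y depends on [5:z]
#7=x depends on [5:z]
#8=z depends on [6:y, 7:x]
sources: [0:y, 2:x]
N(rest) = Σ N(rest − s) over sources s of rest; N(one piece) = 1:
  size 1 → [8]=1
  size 2 → [6,8]=1  [7,8]=1
  size 3 → [6,7,8]=2
  size 4 → [5,6,7,8]=2
  size 5 → [1,5,6,7,8]=2  [4,5,6,7,8]=2
  size 6 → [0,1,5,6,7,8]=2  [1,4,5,6,7,8]=4  [3,4,5,6,7,8]=2
  size 7 → [0,1,4,5,6,7,8]=6  [1,3,4,5,6,7,8]=6  [2,3,4,5,6,7,8]=2
  first=0(y) contributes 8
  first=2(x) contributes 12
|[w]| = 20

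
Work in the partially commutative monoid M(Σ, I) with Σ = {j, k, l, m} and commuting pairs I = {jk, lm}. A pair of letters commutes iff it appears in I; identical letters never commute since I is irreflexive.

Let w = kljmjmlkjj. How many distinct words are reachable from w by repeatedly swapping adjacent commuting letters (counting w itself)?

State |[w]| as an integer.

6

#0=k has no predecessor
#1=l depends on [0:k]
#2=j depends on [1:l]
#3=m depends on [2:j]
#4=j depends on [3:m]
#5=m depends on [4:j]
#6=l depends on [4:j]
#7=k depends on [5:m, 6:l]
#8=j depends on [5:m, 6:l]
#9=j depends on [8:j]
sources: [0:k]
N(rest) = Σ N(rest − s) over sources s of rest; N(one piece) = 1:
  size 1 → [7]=1  [9]=1
  size 2 → [7,9]=2  [8,9]=1
  size 3 → [7,8,9]=3
  size 4 → [5,7,8,9]=3  [6,7,8,9]=3
  size 5 → [5,6,7,8,9]=6
  size 6 → [4,5,6,7,8,9]=6
  size 7 → [3,4,5,6,7,8,9]=6
  size 8 → [2,3,4,5,6,7,8,9]=6
  first=0(k) contributes 6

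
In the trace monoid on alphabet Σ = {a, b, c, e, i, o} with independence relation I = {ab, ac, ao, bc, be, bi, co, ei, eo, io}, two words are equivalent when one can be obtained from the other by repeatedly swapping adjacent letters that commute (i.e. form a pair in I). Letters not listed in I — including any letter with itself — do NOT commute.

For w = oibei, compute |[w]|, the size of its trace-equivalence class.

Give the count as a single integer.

30

0(o) covers ∅
1(i) covers ∅
2(b) covers 0:o
3(e) covers ∅
4(i) covers 1:i
floor of heap: 0:o, 1:i, 3:e
completions by unplaced set U, small U first (add the entries for U minus each lowest piece of U):
  |U|=1: {2}:1  {3}:1  {4}:1
  |U|=2: {0,2}:1  {1,4}:1  {2,3}:2  {2,4}:2  {3,4}:2
  |U|=3: {0,2,3}:3  {0,2,4}:3  {1,2,4}:3  {1,3,4}:3  {2,3,4}:6
  start at 0(o): 12
  start at 1(i): 12
  start at 3(e): 6
sum over floor = 30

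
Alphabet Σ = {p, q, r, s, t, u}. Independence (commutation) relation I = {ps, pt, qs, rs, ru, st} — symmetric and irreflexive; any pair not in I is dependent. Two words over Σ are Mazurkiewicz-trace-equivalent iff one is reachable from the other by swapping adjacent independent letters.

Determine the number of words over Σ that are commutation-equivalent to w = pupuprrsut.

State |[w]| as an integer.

#0=p has no predecessor
#1=u depends on [0:p]
#2=p depends on [1:u]
#3=u depends on [2:p]
#4=p depends on [3:u]
#5=r depends on [4:p]
#6=r depends on [5:r]
#7=s depends on [3:u]
#8=u depends on [4:p, 7:s]
#9=t depends on [6:r, 8:u]
sources: [0:p]
N(rest) = Σ N(rest − s) over sources s of rest; N(one piece) = 1:
  size 1 → [9]=1
  size 2 → [6,9]=1  [8,9]=1
  size 3 → [5,6,9]=1  [6,8,9]=2  [7,8,9]=1
  size 4 → [5,6,8,9]=3  [6,7,8,9]=3
  size 5 → [4,5,6,8,9]=3  [5,6,7,8,9]=6
  size 6 → [4,5,6,7,8,9]=9
  size 7 → [3,4,5,6,7,8,9]=9
  size 8 → [2,3,4,5,6,7,8,9]=9
  first=0(p) contributes 9

9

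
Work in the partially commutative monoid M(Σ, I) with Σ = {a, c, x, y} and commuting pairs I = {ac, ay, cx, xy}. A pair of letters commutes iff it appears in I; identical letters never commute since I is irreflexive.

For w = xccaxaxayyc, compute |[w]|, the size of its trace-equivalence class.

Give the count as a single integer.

462

drop 0:x onto floor
drop 1:c onto floor
drop 2:c onto {1:c}
drop 3:a onto {0:x}
drop 4:x onto {3:a}
drop 5:a onto {4:x}
drop 6:x onto {5:a}
drop 7:a onto {6:x}
drop 8:y onto {2:c}
drop 9:y onto {8:y}
drop 10:c onto {9:y}
ground layer = {0:x, 1:c}
drop-orders for the pieces not yet dropped (sum over which currently-grounded one goes next):
  1 to go: {7} 1  {10} 1
  2 to go: {6,7} 1  {7,10} 2  {9,10} 1
  3 to go: {5,6,7} 1  {6,7,10} 3  {7,9,10} 3  {8,9,10} 1
  4 to go: {2,8,9,10} 1  {4,5,6,7} 1  {5,6,7,10} 4  {6,7,9,10} 6  {7,8,9,10} 4
  5 to go: {1,2,8,9,10} 1  {2,7,8,9,10} 5  {3,4,5,6,7} 1  {4,5,6,7,10} 5  {5,6,7,9,10} 10  {6,7,8,9,10} 10
  6 to go: {0,3,4,5,6,7} 1  {1,2,7,8,9,10} 6  {2,6,7,8,9,10} 15  {3,4,5,6,7,10} 6  {4,5,6,7,9,10} 15  {5,6,7,8,9,10} 20
  7 to go: {0,3,4,5,6,7,10} 7  {1,2,6,7,8,9,10} 21  {2,5,6,7,8,9,10} 35  {3,4,5,6,7,9,10} 21  {4,5,6,7,8,9,10} 35
  8 to go: {0,3,4,5,6,7,9,10} 28  {1,2,5,6,7,8,9,10} 56  {2,4,5,6,7,8,9,10} 70  {3,4,5,6,7,8,9,10} 56
  9 to go: {0,3,4,5,6,7,8,9,10} 84  {1,2,4,5,6,7,8,9,10} 126  {2,3,4,5,6,7,8,9,10} 126
  if 0:x drops first: 252 orders
  if 1:c drops first: 210 orders
heap linearizations: 462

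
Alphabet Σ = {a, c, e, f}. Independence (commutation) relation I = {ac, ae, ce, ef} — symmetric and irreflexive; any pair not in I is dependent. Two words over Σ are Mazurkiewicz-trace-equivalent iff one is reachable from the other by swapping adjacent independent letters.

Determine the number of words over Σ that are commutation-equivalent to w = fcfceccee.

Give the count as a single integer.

piece 0:f — minimal
piece 1:c rests on {0:f}
piece 2:f rests on {1:c}
piece 3:c rests on {2:f}
piece 4:e — minimal
piece 5:c rests on {3:c}
piece 6:c rests on {5:c}
piece 7:e rests on {4:e}
piece 8:e rests on {7:e}
minimal pieces: {0:f, 4:e}
ways to finish when only these pieces remain (= sum over removing one remaining piece with nothing left below it):
  1 left: {6}→1  {8}→1
  2 left: {5,6}→1  {6,8}→2  {7,8}→1
  3 left: {3,5,6}→1  {4,7,8}→1  {5,6,8}→3  {6,7,8}→3
  4 left: {2,3,5,6}→1  {3,5,6,8}→4  {4,6,7,8}→4  {5,6,7,8}→6
  5 left: {1,2,3,5,6}→1  {2,3,5,6,8}→5  {3,5,6,7,8}→10  {4,5,6,7,8}→10
  6 left: {0,1,2,3,5,6}→1  {1,2,3,5,6,8}→6  {2,3,5,6,7,8}→15  {3,4,5,6,7,8}→20
  7 left: {0,1,2,3,5,6,8}→7  {1,2,3,5,6,7,8}→21  {2,3,4,5,6,7,8}→35
  placing 0:f first → 56 extensions
  placing 4:e first → 28 extensions
total linear extensions = 84

84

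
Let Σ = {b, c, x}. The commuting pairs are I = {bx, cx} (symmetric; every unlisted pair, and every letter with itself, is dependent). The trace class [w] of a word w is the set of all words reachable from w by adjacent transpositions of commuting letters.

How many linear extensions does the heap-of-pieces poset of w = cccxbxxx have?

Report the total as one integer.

#0=c has no predecessor
#1=c depends on [0:c]
#2=c depends on [1:c]
#3=x has no predecessor
#4=b depends on [2:c]
#5=x depends on [3:x]
#6=x depends on [5:x]
#7=x depends on [6:x]
sources: [0:c, 3:x]
N(rest) = Σ N(rest − s) over sources s of rest; N(one piece) = 1:
  size 1 → [4]=1  [7]=1
  size 2 → [2,4]=1  [4,7]=2  [6,7]=1
  size 3 → [1,2,4]=1  [2,4,7]=3  [4,6,7]=3  [5,6,7]=1
  size 4 → [0,1,2,4]=1  [1,2,4,7]=4  [2,4,6,7]=6  [3,5,6,7]=1  [4,5,6,7]=4
  size 5 → [0,1,2,4,7]=5  [1,2,4,6,7]=10  [2,4,5,6,7]=10  [3,4,5,6,7]=5
  size 6 → [0,1,2,4,6,7]=15  [1,2,4,5,6,7]=20  [2,3,4,5,6,7]=15
  first=0(c) contributes 35
  first=3(x) contributes 35
|[w]| = 70

70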